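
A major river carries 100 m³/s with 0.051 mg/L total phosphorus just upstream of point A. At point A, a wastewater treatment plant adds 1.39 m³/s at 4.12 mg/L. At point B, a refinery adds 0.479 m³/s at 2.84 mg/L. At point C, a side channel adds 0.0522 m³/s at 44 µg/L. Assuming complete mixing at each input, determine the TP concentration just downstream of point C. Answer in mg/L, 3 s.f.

After input A: C = (100·0.051 + 1.39·4.12) / 101.4 = 0.1068 mg/L.
After input B: C = (101.4·0.1068 + 0.479·2.84) / 101.9 = 0.1196 mg/L.
44 µg/L = 0.044 mg/L.
After input C: C = (101.9·0.1196 + 0.0522·0.044) / 101.9 = 0.1196 mg/L.

0.120 mg/L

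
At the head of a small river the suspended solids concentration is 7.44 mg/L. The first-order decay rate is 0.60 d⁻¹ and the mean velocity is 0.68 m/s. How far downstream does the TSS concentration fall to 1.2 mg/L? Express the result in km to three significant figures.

179 km

From C = C₀·e^(−kt), t = ln(C₀/C)/k = ln(7.44/1.2)/0.60 = 1.825/0.60 = 3.041 d.
Distance = v·t = 0.68 m/s × 2.627e+05 s = 1.787e+05 m = 178.7 km.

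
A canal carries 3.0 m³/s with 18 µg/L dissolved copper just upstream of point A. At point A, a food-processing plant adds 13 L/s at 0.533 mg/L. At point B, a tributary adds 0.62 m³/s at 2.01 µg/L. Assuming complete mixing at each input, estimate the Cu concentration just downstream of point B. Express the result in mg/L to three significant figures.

0.0171 mg/L

18 µg/L = 0.018 mg/L.
13 L/s = 0.013 m³/s.
After input A: C = (3·0.018 + 0.013·0.533) / 3.013 = 0.02022 mg/L.
2.01 µg/L = 0.00201 mg/L.
After input B: C = (3.013·0.02022 + 0.62·0.00201) / 3.633 = 0.01711 mg/L.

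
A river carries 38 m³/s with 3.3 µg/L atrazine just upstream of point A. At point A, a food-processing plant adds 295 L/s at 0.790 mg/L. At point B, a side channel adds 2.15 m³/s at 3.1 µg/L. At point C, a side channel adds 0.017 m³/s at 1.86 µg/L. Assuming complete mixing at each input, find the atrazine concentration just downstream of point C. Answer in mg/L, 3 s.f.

0.00902 mg/L

3.3 µg/L = 0.0033 mg/L.
295 L/s = 0.295 m³/s.
After input A: C = (38·0.0033 + 0.295·0.79) / 38.3 = 0.00936 mg/L.
3.1 µg/L = 0.0031 mg/L.
After input B: C = (38.3·0.00936 + 2.15·0.0031) / 40.45 = 0.009027 mg/L.
1.86 µg/L = 0.00186 mg/L.
After input C: C = (40.45·0.009027 + 0.017·0.00186) / 40.46 = 0.009024 mg/L.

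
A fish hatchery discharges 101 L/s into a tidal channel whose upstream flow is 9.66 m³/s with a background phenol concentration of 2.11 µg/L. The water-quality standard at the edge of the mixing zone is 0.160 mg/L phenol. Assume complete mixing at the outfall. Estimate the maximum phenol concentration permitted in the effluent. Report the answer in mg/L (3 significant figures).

15.3 mg/L

101 L/s = 0.101 m³/s.
2.11 µg/L = 0.00211 mg/L.
Mass balance: 0.16·9.761 = 0.101·Cₑ + 9.66·0.00211.
Cₑ = (1.562 − 0.02038) / 0.101 = 15.26 mg/L.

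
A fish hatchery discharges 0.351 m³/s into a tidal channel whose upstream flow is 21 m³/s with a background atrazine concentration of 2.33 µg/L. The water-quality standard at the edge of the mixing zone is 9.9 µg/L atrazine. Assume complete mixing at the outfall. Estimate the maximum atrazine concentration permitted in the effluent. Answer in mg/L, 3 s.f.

0.463 mg/L

2.33 µg/L = 0.00233 mg/L.
9.9 µg/L = 0.0099 mg/L.
Mass balance: 0.0099·21.35 = 0.351·Cₑ + 21·0.00233.
Cₑ = (0.2114 − 0.04893) / 0.351 = 0.4628 mg/L.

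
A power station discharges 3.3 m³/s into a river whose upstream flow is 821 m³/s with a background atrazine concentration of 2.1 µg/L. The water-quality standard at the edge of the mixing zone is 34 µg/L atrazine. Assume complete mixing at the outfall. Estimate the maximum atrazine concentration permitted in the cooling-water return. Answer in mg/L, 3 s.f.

2.1 µg/L = 0.0021 mg/L.
34 µg/L = 0.034 mg/L.
Mass balance: 0.034·824.3 = 3.3·Cₑ + 821·0.0021.
Cₑ = (28.03 − 1.724) / 3.3 = 7.97 mg/L.

7.97 mg/L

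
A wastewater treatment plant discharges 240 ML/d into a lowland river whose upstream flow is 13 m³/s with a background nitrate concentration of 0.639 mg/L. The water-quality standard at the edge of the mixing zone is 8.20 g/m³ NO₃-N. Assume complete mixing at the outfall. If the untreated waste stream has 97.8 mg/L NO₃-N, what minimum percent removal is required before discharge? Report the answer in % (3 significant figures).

55.4 %

240 ML/d = 2.778 m³/s.
Mass balance: 8.2·15.78 = 2.778·Cₑ + 13·0.639.
Cₑ = (129.4 − 8.307) / 2.778 = 43.59 mg/L.
Required removal = 1 − 43.59/97.8 = 55.43 %.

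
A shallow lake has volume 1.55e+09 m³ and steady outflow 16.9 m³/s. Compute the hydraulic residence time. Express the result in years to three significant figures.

2.91 yr

Q = 16.9 m³/s × 3.156e+07 s/yr = 5.333e+08 m³/yr.
Hydraulic residence time τ = V/Q = 1.55e+09/5.333e+08 = 2.906 yr.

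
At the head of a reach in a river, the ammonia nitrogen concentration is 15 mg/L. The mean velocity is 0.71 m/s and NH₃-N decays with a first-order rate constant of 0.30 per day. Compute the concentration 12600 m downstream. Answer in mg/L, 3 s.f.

Travel time t = 12600 m / 0.71 m/s = 1.26e+04/0.71 = 1.775e+04 s = 0.2054 d.
First-order decay: C = 15·exp(−0.30·0.2054) = 15·0.9402 = 14.1 mg/L.

14.1 mg/L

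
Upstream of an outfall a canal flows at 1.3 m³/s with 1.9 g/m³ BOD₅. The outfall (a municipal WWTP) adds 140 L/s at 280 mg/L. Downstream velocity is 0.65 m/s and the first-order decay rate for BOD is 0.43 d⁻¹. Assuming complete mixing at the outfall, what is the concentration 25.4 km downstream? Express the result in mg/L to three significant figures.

23.8 mg/L

140 L/s = 0.14 m³/s.
After complete mixing, C₀ = (0.14·280 + 1.3·1.9) / 1.44 = 28.94 mg/L.
Travel time t = 2.54e+04 m / 0.65 m/s = 3.908e+04 s = 0.4523 d.
C = 28.94·exp(−0.43·0.4523) = 28.94·0.8233 = 23.82 mg/L.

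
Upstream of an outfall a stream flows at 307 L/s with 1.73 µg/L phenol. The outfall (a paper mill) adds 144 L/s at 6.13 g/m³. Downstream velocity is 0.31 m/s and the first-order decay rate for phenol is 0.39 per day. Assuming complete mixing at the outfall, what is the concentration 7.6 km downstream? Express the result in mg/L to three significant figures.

1.75 mg/L

144 L/s = 0.144 m³/s.
307 L/s = 0.307 m³/s.
1.73 µg/L = 0.00173 mg/L.
After complete mixing, C₀ = (0.144·6.13 + 0.307·0.00173) / 0.451 = 1.958 mg/L.
Travel time t = 7600 m / 0.31 m/s = 2.452e+04 s = 0.2838 d.
C = 1.958·exp(−0.39·0.2838) = 1.958·0.8952 = 1.753 mg/L.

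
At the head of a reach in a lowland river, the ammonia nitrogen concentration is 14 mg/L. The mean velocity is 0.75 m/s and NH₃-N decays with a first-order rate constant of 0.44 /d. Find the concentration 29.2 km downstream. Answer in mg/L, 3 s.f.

11.5 mg/L

Travel time t = 29.2 km / 0.75 m/s = 2.92e+04/0.75 = 3.893e+04 s = 0.4506 d.
First-order decay: C = 14·exp(−0.44·0.4506) = 14·0.8201 = 11.48 mg/L.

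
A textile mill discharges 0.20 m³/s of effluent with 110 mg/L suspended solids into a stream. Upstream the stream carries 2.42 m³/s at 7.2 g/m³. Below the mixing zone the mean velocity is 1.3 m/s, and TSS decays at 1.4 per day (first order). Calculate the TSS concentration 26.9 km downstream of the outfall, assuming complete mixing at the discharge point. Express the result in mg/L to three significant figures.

10.8 mg/L

After complete mixing, C₀ = (0.2·110 + 2.42·7.2) / 2.62 = 15.05 mg/L.
Travel time t = 2.69e+04 m / 1.3 m/s = 2.069e+04 s = 0.2395 d.
C = 15.05·exp(−1.4·0.2395) = 15.05·0.7151 = 10.76 mg/L.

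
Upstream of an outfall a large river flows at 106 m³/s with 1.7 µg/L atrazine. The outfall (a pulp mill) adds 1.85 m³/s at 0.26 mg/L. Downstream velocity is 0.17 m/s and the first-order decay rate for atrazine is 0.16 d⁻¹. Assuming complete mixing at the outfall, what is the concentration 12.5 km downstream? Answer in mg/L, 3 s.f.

0.00535 mg/L

1.7 µg/L = 0.0017 mg/L.
After complete mixing, C₀ = (1.85·0.26 + 106·0.0017) / 107.8 = 0.006131 mg/L.
Travel time t = 1.25e+04 m / 0.17 m/s = 7.353e+04 s = 0.851 d.
C = 0.006131·exp(−0.16·0.851) = 0.006131·0.8727 = 0.00535 mg/L.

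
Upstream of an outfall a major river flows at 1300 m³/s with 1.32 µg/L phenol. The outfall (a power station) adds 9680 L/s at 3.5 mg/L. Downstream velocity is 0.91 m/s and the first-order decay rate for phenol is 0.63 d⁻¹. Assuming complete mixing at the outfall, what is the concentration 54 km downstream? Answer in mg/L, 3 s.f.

0.0176 mg/L

9680 L/s = 9.68 m³/s.
1.32 µg/L = 0.00132 mg/L.
After complete mixing, C₀ = (9.68·3.5 + 1300·0.00132) / 1310 = 0.02718 mg/L.
Travel time t = 5.4e+04 m / 0.91 m/s = 5.934e+04 s = 0.6868 d.
C = 0.02718·exp(−0.63·0.6868) = 0.02718·0.6488 = 0.01763 mg/L.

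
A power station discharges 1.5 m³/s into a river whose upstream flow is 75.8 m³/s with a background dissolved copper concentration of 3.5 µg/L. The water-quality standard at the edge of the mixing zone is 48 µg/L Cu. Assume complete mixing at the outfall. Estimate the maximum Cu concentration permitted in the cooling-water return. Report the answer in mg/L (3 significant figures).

3.5 µg/L = 0.0035 mg/L.
48 µg/L = 0.048 mg/L.
Mass balance: 0.048·77.3 = 1.5·Cₑ + 75.8·0.0035.
Cₑ = (3.71 − 0.2653) / 1.5 = 2.297 mg/L.

2.30 mg/L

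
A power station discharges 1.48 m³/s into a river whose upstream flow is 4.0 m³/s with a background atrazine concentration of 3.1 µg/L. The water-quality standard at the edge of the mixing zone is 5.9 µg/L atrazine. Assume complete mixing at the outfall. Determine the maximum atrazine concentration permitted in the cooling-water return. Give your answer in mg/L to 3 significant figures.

0.0135 mg/L

3.1 µg/L = 0.0031 mg/L.
5.9 µg/L = 0.0059 mg/L.
Mass balance: 0.0059·5.48 = 1.48·Cₑ + 4·0.0031.
Cₑ = (0.03233 − 0.0124) / 1.48 = 0.01347 mg/L.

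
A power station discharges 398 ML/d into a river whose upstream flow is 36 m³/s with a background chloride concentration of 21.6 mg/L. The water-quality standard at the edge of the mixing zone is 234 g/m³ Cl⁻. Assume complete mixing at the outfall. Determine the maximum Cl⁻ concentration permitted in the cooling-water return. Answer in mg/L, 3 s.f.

398 ML/d = 4.606 m³/s.
Mass balance: 234·40.61 = 4.606·Cₑ + 36·21.6.
Cₑ = (9502 − 777.6) / 4.606 = 1894 mg/L.

1890 mg/L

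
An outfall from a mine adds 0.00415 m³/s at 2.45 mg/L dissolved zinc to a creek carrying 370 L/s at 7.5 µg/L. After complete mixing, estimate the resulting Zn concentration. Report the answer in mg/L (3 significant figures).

0.0346 mg/L

370 L/s = 0.37 m³/s.
7.5 µg/L = 0.0075 mg/L.
Conservation of mass across the mixing zone: C = (0.00415·2.45 + 0.37·0.0075) / (0.00415 + 0.37) = 0.01294/0.3741 = 0.03459 mg/L.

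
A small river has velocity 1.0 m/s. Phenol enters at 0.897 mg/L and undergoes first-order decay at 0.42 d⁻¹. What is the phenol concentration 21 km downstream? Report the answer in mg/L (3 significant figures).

Travel time t = 21 km / 1.0 m/s = 2.1e+04/1.0 = 2.1e+04 s = 0.2431 d.
First-order decay: C = 0.897·exp(−0.42·0.2431) = 0.897·0.903 = 0.81 mg/L.

0.810 mg/L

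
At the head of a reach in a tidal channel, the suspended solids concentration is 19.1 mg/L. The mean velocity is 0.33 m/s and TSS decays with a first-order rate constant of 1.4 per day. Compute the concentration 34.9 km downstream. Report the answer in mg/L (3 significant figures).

Travel time t = 34.9 km / 0.33 m/s = 3.49e+04/0.33 = 1.058e+05 s = 1.224 d.
First-order decay: C = 19.1·exp(−1.4·1.224) = 19.1·0.1802 = 3.442 mg/L.

3.44 mg/L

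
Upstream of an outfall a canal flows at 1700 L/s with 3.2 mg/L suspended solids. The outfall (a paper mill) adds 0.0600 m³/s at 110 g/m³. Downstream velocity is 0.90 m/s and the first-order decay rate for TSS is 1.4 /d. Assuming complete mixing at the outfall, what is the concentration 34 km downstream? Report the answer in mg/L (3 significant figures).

1700 L/s = 1.7 m³/s.
After complete mixing, C₀ = (0.06·110 + 1.7·3.2) / 1.76 = 6.841 mg/L.
Travel time t = 3.4e+04 m / 0.90 m/s = 3.778e+04 s = 0.4372 d.
C = 6.841·exp(−1.4·0.4372) = 6.841·0.5422 = 3.709 mg/L.

3.71 mg/L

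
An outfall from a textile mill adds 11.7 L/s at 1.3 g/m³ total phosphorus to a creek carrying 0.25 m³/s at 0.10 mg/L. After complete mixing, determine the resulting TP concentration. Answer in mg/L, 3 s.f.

0.154 mg/L

11.7 L/s = 0.0117 m³/s.
Flow-weighted mixing gives C = (0.0117·1.3 + 0.25·0.1) / (0.0117 + 0.25) = 0.04021/0.2617 = 0.1536 mg/L.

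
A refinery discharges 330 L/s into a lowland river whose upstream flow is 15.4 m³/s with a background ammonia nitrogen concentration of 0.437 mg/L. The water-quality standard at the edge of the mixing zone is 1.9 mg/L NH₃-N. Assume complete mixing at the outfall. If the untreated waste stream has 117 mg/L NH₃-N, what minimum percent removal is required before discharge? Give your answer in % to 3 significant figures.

330 L/s = 0.33 m³/s.
Mass balance: 1.9·15.73 = 0.33·Cₑ + 15.4·0.437.
Cₑ = (29.89 − 6.73) / 0.33 = 70.17 mg/L.
Required removal = 1 − 70.17/117 = 40.02 %.

40.0 %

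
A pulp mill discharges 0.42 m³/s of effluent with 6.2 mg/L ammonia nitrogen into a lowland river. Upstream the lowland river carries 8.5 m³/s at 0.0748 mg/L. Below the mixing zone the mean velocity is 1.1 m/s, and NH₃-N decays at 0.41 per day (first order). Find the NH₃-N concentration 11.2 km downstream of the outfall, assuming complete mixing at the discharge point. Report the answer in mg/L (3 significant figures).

After complete mixing, C₀ = (0.42·6.2 + 8.5·0.0748) / 8.92 = 0.3632 mg/L.
Travel time t = 1.12e+04 m / 1.1 m/s = 1.018e+04 s = 0.1178 d.
C = 0.3632·exp(−0.41·0.1178) = 0.3632·0.9528 = 0.3461 mg/L.

0.346 mg/L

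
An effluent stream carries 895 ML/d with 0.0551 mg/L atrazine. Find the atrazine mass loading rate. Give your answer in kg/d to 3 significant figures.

49.3 kg/d

895 ML/d = 10.36 m³/s.
Mass flux = Q·C = 10.36 m³/s × 0.0551 g/m³ = 0.5708 g/s.
= 0.5708 g/s × 86.4 = 49.31 kg/d.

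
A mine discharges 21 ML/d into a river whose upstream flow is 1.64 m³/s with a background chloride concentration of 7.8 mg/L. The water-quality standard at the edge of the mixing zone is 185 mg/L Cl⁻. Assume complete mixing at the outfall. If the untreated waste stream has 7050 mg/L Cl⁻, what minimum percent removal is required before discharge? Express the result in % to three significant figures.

21 ML/d = 0.2431 m³/s.
Mass balance: 185·1.883 = 0.2431·Cₑ + 1.64·7.8.
Cₑ = (348.4 − 12.79) / 0.2431 = 1381 mg/L.
Required removal = 1 − 1381/7050 = 80.42 %.

80.4 %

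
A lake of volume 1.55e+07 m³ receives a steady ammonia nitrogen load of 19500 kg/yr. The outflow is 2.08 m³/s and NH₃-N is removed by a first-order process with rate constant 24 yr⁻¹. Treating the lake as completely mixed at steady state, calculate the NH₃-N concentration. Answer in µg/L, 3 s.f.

Outflow Q = 2.08 m³/s × 3.156e+07 s/yr = 6.564e+07 m³/yr.
Steady-state CSTR mass balance: W = Q·C + k·V·C, so C = W/(Q + kV).
Q + kV = 6.564e+07 + 24·1.55e+07 = 4.376e+08 m³/yr.
C = 19500/4.376e+08 = 4.456e-05 kg/m³ = 0.04456 mg/L = 44.56 µg/L.

44.6 µg/L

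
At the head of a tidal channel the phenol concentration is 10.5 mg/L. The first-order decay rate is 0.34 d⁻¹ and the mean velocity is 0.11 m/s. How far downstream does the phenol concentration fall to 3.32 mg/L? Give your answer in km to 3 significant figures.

From C = C₀·e^(−kt), t = ln(C₀/C)/k = ln(10.5/3.32)/0.34 = 1.151/0.34 = 3.387 d.
Distance = v·t = 0.11 m/s × 2.926e+05 s = 3.219e+04 m = 32.19 km.

32.2 km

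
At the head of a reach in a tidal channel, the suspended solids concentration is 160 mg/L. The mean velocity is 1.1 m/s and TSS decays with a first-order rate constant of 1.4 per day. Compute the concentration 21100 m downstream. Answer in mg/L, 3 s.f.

117 mg/L

Travel time t = 21100 m / 1.1 m/s = 2.11e+04/1.1 = 1.918e+04 s = 0.222 d.
First-order decay: C = 160·exp(−1.4·0.222) = 160·0.7328 = 117.3 mg/L.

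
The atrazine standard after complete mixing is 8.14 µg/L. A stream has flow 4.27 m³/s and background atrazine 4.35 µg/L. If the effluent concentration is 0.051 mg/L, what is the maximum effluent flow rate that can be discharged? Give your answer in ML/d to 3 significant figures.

32.6 ML/d

4.35 µg/L = 0.00435 mg/L.
8.14 µg/L = 0.00814 mg/L.
Mass balance at complete mixing: C_std·(Q_w + Q_r) = Q_w·C_e + Q_r·C_b.
Rearranging, Q_w = Q_r·(C_std − C_b)/(C_e − C_std) = 4.27·(0.00814 − 0.00435) / (0.051 − 0.00814) = 0.3776 m³/s.
= 32.62 ML/d.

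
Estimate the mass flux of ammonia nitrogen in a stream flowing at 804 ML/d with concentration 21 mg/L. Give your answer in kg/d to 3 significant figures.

804 ML/d = 9.306 m³/s.
Mass flux = Q·C = 9.306 m³/s × 21 g/m³ = 195.4 g/s.
= 195.4 g/s × 86.4 = 1.688e+04 kg/d.

16900 kg/d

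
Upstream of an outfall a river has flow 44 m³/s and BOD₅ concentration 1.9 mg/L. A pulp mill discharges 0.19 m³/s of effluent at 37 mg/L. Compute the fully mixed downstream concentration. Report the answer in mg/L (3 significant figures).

2.05 mg/L

Conservation of mass across the mixing zone: C = (0.19·37 + 44·1.9) / (0.19 + 44) = 90.63/44.19 = 2.051 mg/L.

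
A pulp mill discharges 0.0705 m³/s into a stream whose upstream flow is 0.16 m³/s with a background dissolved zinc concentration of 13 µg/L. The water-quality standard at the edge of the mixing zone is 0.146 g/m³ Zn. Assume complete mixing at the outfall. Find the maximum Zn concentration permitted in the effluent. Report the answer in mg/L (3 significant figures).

0.448 mg/L

13 µg/L = 0.013 mg/L.
Mass balance: 0.146·0.2305 = 0.0705·Cₑ + 0.16·0.013.
Cₑ = (0.03365 − 0.00208) / 0.0705 = 0.4478 mg/L.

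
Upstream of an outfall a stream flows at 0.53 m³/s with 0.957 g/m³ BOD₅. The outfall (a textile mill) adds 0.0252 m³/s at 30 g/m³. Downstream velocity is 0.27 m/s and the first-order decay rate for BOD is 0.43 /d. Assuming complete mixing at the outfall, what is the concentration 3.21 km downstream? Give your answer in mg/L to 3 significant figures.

After complete mixing, C₀ = (0.0252·30 + 0.53·0.957) / 0.5552 = 2.275 mg/L.
Travel time t = 3210 m / 0.27 m/s = 1.189e+04 s = 0.1376 d.
C = 2.275·exp(−0.43·0.1376) = 2.275·0.9425 = 2.145 mg/L.

2.14 mg/L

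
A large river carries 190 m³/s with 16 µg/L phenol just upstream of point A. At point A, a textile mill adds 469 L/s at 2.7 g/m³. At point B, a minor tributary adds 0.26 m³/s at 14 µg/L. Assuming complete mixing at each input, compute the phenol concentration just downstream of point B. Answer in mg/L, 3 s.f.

0.0226 mg/L

16 µg/L = 0.016 mg/L.
469 L/s = 0.469 m³/s.
After input A: C = (190·0.016 + 0.469·2.7) / 190.5 = 0.02261 mg/L.
14 µg/L = 0.014 mg/L.
After input B: C = (190.5·0.02261 + 0.26·0.014) / 190.7 = 0.0226 mg/L.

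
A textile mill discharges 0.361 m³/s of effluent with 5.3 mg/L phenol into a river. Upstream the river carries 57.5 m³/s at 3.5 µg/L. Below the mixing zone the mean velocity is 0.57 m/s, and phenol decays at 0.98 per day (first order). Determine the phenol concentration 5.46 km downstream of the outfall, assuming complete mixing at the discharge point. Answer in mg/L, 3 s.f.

3.5 µg/L = 0.0035 mg/L.
After complete mixing, C₀ = (0.361·5.3 + 57.5·0.0035) / 57.86 = 0.03655 mg/L.
Travel time t = 5460 m / 0.57 m/s = 9579 s = 0.1109 d.
C = 0.03655·exp(−0.98·0.1109) = 0.03655·0.897 = 0.03278 mg/L.

0.0328 mg/L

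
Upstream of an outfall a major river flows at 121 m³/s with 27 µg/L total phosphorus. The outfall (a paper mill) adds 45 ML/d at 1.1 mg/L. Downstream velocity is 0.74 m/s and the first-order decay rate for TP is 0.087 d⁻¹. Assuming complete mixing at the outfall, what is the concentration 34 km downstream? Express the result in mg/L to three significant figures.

45 ML/d = 0.5208 m³/s.
27 µg/L = 0.027 mg/L.
After complete mixing, C₀ = (0.5208·1.1 + 121·0.027) / 121.5 = 0.0316 mg/L.
Travel time t = 3.4e+04 m / 0.74 m/s = 4.595e+04 s = 0.5318 d.
C = 0.0316·exp(−0.087·0.5318) = 0.0316·0.9548 = 0.03017 mg/L.

0.0302 mg/L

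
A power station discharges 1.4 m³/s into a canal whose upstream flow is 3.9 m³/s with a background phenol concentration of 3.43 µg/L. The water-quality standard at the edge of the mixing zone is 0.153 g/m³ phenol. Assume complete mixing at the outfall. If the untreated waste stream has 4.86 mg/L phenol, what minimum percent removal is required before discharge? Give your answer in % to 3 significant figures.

3.43 µg/L = 0.00343 mg/L.
Mass balance: 0.153·5.3 = 1.4·Cₑ + 3.9·0.00343.
Cₑ = (0.8109 − 0.01338) / 1.4 = 0.5697 mg/L.
Required removal = 1 − 0.5697/4.86 = 88.28 %.

88.3 %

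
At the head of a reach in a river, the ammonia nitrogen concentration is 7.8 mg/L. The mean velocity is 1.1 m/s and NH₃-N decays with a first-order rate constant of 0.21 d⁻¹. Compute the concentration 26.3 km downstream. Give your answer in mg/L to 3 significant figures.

Travel time t = 26.3 km / 1.1 m/s = 2.63e+04/1.1 = 2.391e+04 s = 0.2767 d.
First-order decay: C = 7.8·exp(−0.21·0.2767) = 7.8·0.9435 = 7.36 mg/L.

7.36 mg/L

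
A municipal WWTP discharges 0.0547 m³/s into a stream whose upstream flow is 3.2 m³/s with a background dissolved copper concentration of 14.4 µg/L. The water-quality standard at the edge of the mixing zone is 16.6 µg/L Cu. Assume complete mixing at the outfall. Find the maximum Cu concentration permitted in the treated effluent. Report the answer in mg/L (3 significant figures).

0.145 mg/L

14.4 µg/L = 0.0144 mg/L.
16.6 µg/L = 0.0166 mg/L.
Mass balance: 0.0166·3.255 = 0.0547·Cₑ + 3.2·0.0144.
Cₑ = (0.05403 − 0.04608) / 0.0547 = 0.1453 mg/L.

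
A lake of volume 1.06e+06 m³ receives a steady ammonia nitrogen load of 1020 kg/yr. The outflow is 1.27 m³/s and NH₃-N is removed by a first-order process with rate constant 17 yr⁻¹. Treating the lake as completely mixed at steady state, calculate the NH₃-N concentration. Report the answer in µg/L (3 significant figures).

17.6 µg/L

Outflow Q = 1.27 m³/s × 3.156e+07 s/yr = 4.008e+07 m³/yr.
Steady-state CSTR mass balance: W = Q·C + k·V·C, so C = W/(Q + kV).
Q + kV = 4.008e+07 + 17·1.06e+06 = 5.81e+07 m³/yr.
C = 1020/5.81e+07 = 1.756e-05 kg/m³ = 0.01756 mg/L = 17.56 µg/L.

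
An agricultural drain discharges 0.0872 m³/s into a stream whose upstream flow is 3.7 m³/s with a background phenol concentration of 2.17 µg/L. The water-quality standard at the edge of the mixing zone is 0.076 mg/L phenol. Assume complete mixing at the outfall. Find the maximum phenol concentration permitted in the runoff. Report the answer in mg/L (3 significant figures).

3.21 mg/L

2.17 µg/L = 0.00217 mg/L.
Mass balance: 0.076·3.787 = 0.0872·Cₑ + 3.7·0.00217.
Cₑ = (0.2878 − 0.008029) / 0.0872 = 3.209 mg/L.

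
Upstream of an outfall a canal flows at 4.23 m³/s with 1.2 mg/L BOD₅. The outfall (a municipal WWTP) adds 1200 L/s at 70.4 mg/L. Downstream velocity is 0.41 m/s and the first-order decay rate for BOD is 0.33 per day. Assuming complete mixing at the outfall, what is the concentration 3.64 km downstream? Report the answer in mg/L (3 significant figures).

1200 L/s = 1.2 m³/s.
After complete mixing, C₀ = (1.2·70.4 + 4.23·1.2) / 5.43 = 16.49 mg/L.
Travel time t = 3640 m / 0.41 m/s = 8878 s = 0.1028 d.
C = 16.49·exp(−0.33·0.1028) = 16.49·0.9667 = 15.94 mg/L.

15.9 mg/L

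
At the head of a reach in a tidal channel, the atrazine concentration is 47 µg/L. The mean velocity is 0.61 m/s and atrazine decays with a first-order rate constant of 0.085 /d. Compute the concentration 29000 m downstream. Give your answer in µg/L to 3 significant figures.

Travel time t = 29000 m / 0.61 m/s = 2.9e+04/0.61 = 4.754e+04 s = 0.5502 d.
First-order decay: C = 47·exp(−0.085·0.5502) = 47·0.9543 = 44.85 µg/L.

44.9 µg/L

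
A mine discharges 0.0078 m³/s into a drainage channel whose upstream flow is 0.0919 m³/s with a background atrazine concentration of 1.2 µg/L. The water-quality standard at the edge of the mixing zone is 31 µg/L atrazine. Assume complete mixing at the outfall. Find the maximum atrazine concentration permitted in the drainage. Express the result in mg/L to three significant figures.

1.2 µg/L = 0.0012 mg/L.
31 µg/L = 0.031 mg/L.
Mass balance: 0.031·0.0997 = 0.0078·Cₑ + 0.0919·0.0012.
Cₑ = (0.003091 − 0.0001103) / 0.0078 = 0.3821 mg/L.

0.382 mg/L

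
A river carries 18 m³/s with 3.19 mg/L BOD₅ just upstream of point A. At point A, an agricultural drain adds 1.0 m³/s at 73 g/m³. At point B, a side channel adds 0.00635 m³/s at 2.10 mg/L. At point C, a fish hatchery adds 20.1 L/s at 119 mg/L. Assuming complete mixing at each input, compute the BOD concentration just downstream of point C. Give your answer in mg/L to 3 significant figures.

After input A: C = (18·3.19 + 1·73) / 19 = 6.864 mg/L.
After input B: C = (19·6.864 + 0.00635·2.1) / 19.01 = 6.863 mg/L.
20.1 L/s = 0.0201 m³/s.
After input C: C = (19.01·6.863 + 0.0201·119) / 19.03 = 6.981 mg/L.

6.98 mg/L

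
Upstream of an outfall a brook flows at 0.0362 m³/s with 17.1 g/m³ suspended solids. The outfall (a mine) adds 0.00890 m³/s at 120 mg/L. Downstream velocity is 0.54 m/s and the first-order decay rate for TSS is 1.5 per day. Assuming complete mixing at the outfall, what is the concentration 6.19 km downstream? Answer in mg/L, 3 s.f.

After complete mixing, C₀ = (0.0089·120 + 0.0362·17.1) / 0.0451 = 37.41 mg/L.
Travel time t = 6190 m / 0.54 m/s = 1.146e+04 s = 0.1327 d.
C = 37.41·exp(−1.5·0.1327) = 37.41·0.8195 = 30.66 mg/L.

30.7 mg/L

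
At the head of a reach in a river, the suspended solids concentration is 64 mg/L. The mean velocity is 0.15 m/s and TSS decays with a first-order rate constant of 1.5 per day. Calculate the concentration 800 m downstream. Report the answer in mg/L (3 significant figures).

Travel time t = 800 m / 0.15 m/s = 800/0.15 = 5333 s = 0.06173 d.
First-order decay: C = 64·exp(−1.5·0.06173) = 64·0.9116 = 58.34 mg/L.

58.3 mg/L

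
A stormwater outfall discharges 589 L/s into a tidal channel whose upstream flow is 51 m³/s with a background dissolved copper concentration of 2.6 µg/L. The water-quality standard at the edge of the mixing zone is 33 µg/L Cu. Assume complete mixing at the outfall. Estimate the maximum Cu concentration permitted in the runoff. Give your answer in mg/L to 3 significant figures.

2.67 mg/L

589 L/s = 0.589 m³/s.
2.6 µg/L = 0.0026 mg/L.
33 µg/L = 0.033 mg/L.
Mass balance: 0.033·51.59 = 0.589·Cₑ + 51·0.0026.
Cₑ = (1.702 − 0.1326) / 0.589 = 2.665 mg/L.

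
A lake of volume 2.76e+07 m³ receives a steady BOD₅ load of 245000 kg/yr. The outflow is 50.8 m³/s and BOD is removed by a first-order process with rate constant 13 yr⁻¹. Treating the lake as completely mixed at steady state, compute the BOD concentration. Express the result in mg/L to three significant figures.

0.125 mg/L

Outflow Q = 50.8 m³/s × 3.156e+07 s/yr = 1.603e+09 m³/yr.
Steady-state CSTR mass balance: W = Q·C + k·V·C, so C = W/(Q + kV).
Q + kV = 1.603e+09 + 13·2.76e+07 = 1.962e+09 m³/yr.
C = 245000/1.962e+09 = 0.0001249 kg/m³ = 0.1249 mg/L.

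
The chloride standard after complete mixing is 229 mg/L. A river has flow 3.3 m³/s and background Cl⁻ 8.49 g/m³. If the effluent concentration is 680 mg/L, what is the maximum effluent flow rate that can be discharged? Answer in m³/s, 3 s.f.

1.61 m³/s

Mass balance at complete mixing: C_std·(Q_w + Q_r) = Q_w·C_e + Q_r·C_b.
Rearranging, Q_w = Q_r·(C_std − C_b)/(C_e − C_std) = 3.3·(229 − 8.49) / (680 − 229) = 1.613 m³/s.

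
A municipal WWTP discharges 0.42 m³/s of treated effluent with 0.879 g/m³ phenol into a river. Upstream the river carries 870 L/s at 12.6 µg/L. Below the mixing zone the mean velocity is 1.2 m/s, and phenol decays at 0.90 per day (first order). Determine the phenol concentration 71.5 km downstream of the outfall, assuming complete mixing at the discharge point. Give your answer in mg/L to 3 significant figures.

870 L/s = 0.87 m³/s.
12.6 µg/L = 0.0126 mg/L.
After complete mixing, C₀ = (0.42·0.879 + 0.87·0.0126) / 1.29 = 0.2947 mg/L.
Travel time t = 7.15e+04 m / 1.2 m/s = 5.958e+04 s = 0.6896 d.
C = 0.2947·exp(−0.90·0.6896) = 0.2947·0.5376 = 0.1584 mg/L.

0.158 mg/L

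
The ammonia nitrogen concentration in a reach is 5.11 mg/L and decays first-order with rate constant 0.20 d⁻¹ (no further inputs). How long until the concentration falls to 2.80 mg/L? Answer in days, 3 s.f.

3.01 d

t = ln(C₀/C)/k = ln(5.11/2.80)/0.20 = 0.6016/0.20 = 3.008 d.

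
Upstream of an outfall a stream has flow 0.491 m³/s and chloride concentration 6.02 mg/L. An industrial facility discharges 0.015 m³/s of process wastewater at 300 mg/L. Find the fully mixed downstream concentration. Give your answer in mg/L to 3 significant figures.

14.7 mg/L

Conservation of mass across the mixing zone: C = (0.015·300 + 0.491·6.02) / (0.015 + 0.491) = 7.456/0.506 = 14.73 mg/L.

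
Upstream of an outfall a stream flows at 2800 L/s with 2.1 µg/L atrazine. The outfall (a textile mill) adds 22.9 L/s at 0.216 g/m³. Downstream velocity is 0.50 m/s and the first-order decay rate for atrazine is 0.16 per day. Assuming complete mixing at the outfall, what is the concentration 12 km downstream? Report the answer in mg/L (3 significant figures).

22.9 L/s = 0.0229 m³/s.
2800 L/s = 2.8 m³/s.
2.1 µg/L = 0.0021 mg/L.
After complete mixing, C₀ = (0.0229·0.216 + 2.8·0.0021) / 2.823 = 0.003835 mg/L.
Travel time t = 1.2e+04 m / 0.50 m/s = 2.4e+04 s = 0.2778 d.
C = 0.003835·exp(−0.16·0.2778) = 0.003835·0.9565 = 0.003668 mg/L.

0.00367 mg/L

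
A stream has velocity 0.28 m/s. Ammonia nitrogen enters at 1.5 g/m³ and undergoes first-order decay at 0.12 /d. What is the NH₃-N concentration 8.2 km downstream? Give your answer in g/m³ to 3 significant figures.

1.44 g/m³

Travel time t = 8.2 km / 0.28 m/s = 8200/0.28 = 2.929e+04 s = 0.339 d.
First-order decay: C = 1.5·exp(−0.12·0.339) = 1.5·0.9601 = 1.44 g/m³.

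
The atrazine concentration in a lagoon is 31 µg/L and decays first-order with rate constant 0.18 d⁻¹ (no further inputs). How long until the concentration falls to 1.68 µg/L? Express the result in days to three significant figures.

16.2 d

t = ln(C₀/C)/k = ln(31/1.68)/0.18 = 2.915/0.18 = 16.2 d.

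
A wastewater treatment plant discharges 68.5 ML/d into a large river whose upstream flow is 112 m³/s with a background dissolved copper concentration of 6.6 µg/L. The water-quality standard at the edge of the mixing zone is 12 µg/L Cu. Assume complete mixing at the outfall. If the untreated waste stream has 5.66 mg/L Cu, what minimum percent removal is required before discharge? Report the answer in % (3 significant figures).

86.3 %

68.5 ML/d = 0.7928 m³/s.
6.6 µg/L = 0.0066 mg/L.
12 µg/L = 0.012 mg/L.
Mass balance: 0.012·112.8 = 0.7928·Cₑ + 112·0.0066.
Cₑ = (1.354 − 0.7392) / 0.7928 = 0.7748 mg/L.
Required removal = 1 − 0.7748/5.66 = 86.31 %.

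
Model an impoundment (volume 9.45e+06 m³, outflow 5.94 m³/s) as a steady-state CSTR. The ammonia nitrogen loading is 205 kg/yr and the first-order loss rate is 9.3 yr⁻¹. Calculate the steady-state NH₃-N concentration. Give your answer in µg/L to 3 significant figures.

Outflow Q = 5.94 m³/s × 3.156e+07 s/yr = 1.875e+08 m³/yr.
Steady-state CSTR mass balance: W = Q·C + k·V·C, so C = W/(Q + kV).
Q + kV = 1.875e+08 + 9.3·9.45e+06 = 2.753e+08 m³/yr.
C = 205/2.753e+08 = 7.445e-07 kg/m³ = 0.0007445 mg/L = 0.7445 µg/L.

0.745 µg/L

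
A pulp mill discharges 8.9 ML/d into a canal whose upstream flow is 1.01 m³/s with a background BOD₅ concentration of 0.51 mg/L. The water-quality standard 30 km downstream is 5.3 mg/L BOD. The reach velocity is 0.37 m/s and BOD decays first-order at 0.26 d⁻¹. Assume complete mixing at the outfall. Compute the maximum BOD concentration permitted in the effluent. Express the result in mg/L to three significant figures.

8.9 ML/d = 0.103 m³/s.
Travel time to the compliance point: t = 3e+04/0.37 = 8.108e+04 s = 0.9384 d; decay factor exp(−0.26·0.9384) = 0.7835.
So the concentration just after mixing may be at most 5.3/0.7835 = 6.765 mg/L.
Mass balance: 6.765·1.113 = 0.103·Cₑ + 1.01·0.51.
Cₑ = (7.529 − 0.5151) / 0.103 = 68.09 mg/L.

68.1 mg/L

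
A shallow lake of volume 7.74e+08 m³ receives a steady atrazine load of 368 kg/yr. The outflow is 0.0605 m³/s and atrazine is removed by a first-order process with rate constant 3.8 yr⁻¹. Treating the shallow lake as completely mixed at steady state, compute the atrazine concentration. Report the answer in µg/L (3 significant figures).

Outflow Q = 0.0605 m³/s × 3.156e+07 s/yr = 1.909e+06 m³/yr.
Steady-state CSTR mass balance: W = Q·C + k·V·C, so C = W/(Q + kV).
Q + kV = 1.909e+06 + 3.8·7.74e+08 = 2.943e+09 m³/yr.
C = 368/2.943e+09 = 1.25e-07 kg/m³ = 0.000125 mg/L = 0.125 µg/L.

0.125 µg/L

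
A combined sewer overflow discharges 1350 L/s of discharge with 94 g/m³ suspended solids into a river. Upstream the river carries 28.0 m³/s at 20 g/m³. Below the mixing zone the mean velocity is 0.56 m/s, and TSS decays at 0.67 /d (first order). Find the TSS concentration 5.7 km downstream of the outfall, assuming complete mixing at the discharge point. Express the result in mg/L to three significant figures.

21.6 mg/L

1350 L/s = 1.35 m³/s.
After complete mixing, C₀ = (1.35·94 + 28·20) / 29.35 = 23.4 mg/L.
Travel time t = 5700 m / 0.56 m/s = 1.018e+04 s = 0.1178 d.
C = 23.4·exp(−0.67·0.1178) = 23.4·0.9241 = 21.63 mg/L.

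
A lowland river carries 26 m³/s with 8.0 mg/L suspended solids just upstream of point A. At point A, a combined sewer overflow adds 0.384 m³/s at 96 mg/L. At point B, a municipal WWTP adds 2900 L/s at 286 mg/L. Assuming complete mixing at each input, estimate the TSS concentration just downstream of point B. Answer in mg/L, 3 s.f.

36.7 mg/L

After input A: C = (26·8 + 0.384·96) / 26.38 = 9.281 mg/L.
2900 L/s = 2.9 m³/s.
After input B: C = (26.38·9.281 + 2.9·286) / 29.28 = 36.68 mg/L.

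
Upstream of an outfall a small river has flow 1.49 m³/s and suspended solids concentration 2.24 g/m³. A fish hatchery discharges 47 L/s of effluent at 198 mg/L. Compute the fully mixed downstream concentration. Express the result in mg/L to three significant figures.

8.23 mg/L

47 L/s = 0.047 m³/s.
By mass balance at complete mixing, C = (0.047·198 + 1.49·2.24) / (0.047 + 1.49) = 12.64/1.537 = 8.226 mg/L.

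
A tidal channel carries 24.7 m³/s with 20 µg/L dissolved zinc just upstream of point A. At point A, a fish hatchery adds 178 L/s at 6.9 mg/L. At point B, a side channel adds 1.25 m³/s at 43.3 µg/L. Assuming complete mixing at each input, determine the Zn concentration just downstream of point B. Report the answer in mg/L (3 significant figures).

0.0680 mg/L

20 µg/L = 0.02 mg/L.
178 L/s = 0.178 m³/s.
After input A: C = (24.7·0.02 + 0.178·6.9) / 24.88 = 0.06923 mg/L.
43.3 µg/L = 0.0433 mg/L.
After input B: C = (24.88·0.06923 + 1.25·0.0433) / 26.13 = 0.06799 mg/L.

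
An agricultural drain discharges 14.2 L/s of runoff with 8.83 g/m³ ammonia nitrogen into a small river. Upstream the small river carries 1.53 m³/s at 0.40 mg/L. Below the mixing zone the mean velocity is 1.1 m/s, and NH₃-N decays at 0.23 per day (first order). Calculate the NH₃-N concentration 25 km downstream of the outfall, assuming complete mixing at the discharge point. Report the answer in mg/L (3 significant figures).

0.449 mg/L

14.2 L/s = 0.0142 m³/s.
After complete mixing, C₀ = (0.0142·8.83 + 1.53·0.4) / 1.544 = 0.4775 mg/L.
Travel time t = 2.5e+04 m / 1.1 m/s = 2.273e+04 s = 0.263 d.
C = 0.4775·exp(−0.23·0.263) = 0.4775·0.9413 = 0.4495 mg/L.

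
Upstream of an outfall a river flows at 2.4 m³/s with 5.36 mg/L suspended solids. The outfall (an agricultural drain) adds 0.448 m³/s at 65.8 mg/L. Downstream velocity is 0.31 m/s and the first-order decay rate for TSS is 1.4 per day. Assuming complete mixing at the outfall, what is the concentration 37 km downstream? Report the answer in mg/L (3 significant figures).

2.15 mg/L

After complete mixing, C₀ = (0.448·65.8 + 2.4·5.36) / 2.848 = 14.87 mg/L.
Travel time t = 3.7e+04 m / 0.31 m/s = 1.194e+05 s = 1.381 d.
C = 14.87·exp(−1.4·1.381) = 14.87·0.1446 = 2.149 mg/L.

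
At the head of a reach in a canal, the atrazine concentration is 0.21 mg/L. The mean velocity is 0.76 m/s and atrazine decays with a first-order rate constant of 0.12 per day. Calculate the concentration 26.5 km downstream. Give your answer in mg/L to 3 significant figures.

0.200 mg/L

Travel time t = 26.5 km / 0.76 m/s = 2.65e+04/0.76 = 3.487e+04 s = 0.4036 d.
First-order decay: C = 0.21·exp(−0.12·0.4036) = 0.21·0.9527 = 0.2001 mg/L.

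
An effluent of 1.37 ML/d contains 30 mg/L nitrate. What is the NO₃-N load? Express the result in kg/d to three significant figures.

1.37 ML/d = 0.01586 m³/s.
Mass flux = Q·C = 0.01586 m³/s × 30 g/m³ = 0.4757 g/s.
= 0.4757 g/s × 86.4 = 41.1 kg/d.

41.1 kg/d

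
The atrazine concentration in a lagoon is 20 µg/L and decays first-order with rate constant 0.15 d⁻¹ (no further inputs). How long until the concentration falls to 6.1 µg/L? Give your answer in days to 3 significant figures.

7.92 d

t = ln(C₀/C)/k = ln(20/6.1)/0.15 = 1.187/0.15 = 7.916 d.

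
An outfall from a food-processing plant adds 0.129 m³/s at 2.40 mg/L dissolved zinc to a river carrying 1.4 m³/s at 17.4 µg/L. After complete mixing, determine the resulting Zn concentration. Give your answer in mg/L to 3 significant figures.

0.218 mg/L

17.4 µg/L = 0.0174 mg/L.
Conservation of mass across the mixing zone: C = (0.129·2.4 + 1.4·0.0174) / (0.129 + 1.4) = 0.334/1.529 = 0.2184 mg/L.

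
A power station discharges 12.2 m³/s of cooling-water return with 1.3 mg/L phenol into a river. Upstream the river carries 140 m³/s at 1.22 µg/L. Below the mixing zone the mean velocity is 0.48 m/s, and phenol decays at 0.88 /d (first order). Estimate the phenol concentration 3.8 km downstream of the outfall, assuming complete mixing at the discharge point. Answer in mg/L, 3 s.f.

1.22 µg/L = 0.00122 mg/L.
After complete mixing, C₀ = (12.2·1.3 + 140·0.00122) / 152.2 = 0.1053 mg/L.
Travel time t = 3800 m / 0.48 m/s = 7917 s = 0.09163 d.
C = 0.1053·exp(−0.88·0.09163) = 0.1053·0.9225 = 0.09717 mg/L.

0.0972 mg/L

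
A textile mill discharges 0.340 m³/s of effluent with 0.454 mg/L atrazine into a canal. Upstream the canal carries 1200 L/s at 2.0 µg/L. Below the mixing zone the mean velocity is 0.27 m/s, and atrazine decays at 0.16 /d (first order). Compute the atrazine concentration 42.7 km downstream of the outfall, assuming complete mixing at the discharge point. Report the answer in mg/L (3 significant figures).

0.0759 mg/L

1200 L/s = 1.2 m³/s.
2.0 µg/L = 0.002 mg/L.
After complete mixing, C₀ = (0.34·0.454 + 1.2·0.002) / 1.54 = 0.1018 mg/L.
Travel time t = 4.27e+04 m / 0.27 m/s = 1.581e+05 s = 1.83 d.
C = 0.1018·exp(−0.16·1.83) = 0.1018·0.7461 = 0.07595 mg/L.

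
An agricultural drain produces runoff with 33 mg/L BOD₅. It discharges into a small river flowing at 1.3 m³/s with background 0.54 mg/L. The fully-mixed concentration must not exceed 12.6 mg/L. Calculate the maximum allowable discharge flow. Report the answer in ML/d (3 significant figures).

Mass balance at complete mixing: C_std·(Q_w + Q_r) = Q_w·C_e + Q_r·C_b.
Rearranging, Q_w = Q_r·(C_std − C_b)/(C_e − C_std) = 1.3·(12.6 − 0.54) / (33 − 12.6) = 0.7685 m³/s.
= 66.4 ML/d.

66.4 ML/d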